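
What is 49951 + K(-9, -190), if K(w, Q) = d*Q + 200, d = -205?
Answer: 89101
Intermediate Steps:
K(w, Q) = 200 - 205*Q (K(w, Q) = -205*Q + 200 = 200 - 205*Q)
49951 + K(-9, -190) = 49951 + (200 - 205*(-190)) = 49951 + (200 + 38950) = 49951 + 39150 = 89101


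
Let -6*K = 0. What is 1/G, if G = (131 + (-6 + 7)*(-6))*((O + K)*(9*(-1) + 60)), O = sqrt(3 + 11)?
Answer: sqrt(14)/89250 ≈ 4.1923e-5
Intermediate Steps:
O = sqrt(14) ≈ 3.7417
K = 0 (K = -1/6*0 = 0)
G = 6375*sqrt(14) (G = (131 + (-6 + 7)*(-6))*((sqrt(14) + 0)*(9*(-1) + 60)) = (131 + 1*(-6))*(sqrt(14)*(-9 + 60)) = (131 - 6)*(sqrt(14)*51) = 125*(51*sqrt(14)) = 6375*sqrt(14) ≈ 23853.)
1/G = 1/(6375*sqrt(14)) = sqrt(14)/89250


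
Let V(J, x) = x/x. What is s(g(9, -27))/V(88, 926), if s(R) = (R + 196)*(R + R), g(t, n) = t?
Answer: 3690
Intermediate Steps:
s(R) = 2*R*(196 + R) (s(R) = (196 + R)*(2*R) = 2*R*(196 + R))
V(J, x) = 1
s(g(9, -27))/V(88, 926) = (2*9*(196 + 9))/1 = (2*9*205)*1 = 3690*1 = 3690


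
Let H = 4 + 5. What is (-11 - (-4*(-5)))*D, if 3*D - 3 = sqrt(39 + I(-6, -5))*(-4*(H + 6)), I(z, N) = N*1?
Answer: -31 + 620*sqrt(34) ≈ 3584.2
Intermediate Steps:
H = 9
I(z, N) = N
D = 1 - 20*sqrt(34) (D = 1 + (sqrt(39 - 5)*(-4*(9 + 6)))/3 = 1 + (sqrt(34)*(-4*15))/3 = 1 + (sqrt(34)*(-60))/3 = 1 + (-60*sqrt(34))/3 = 1 - 20*sqrt(34) ≈ -115.62)
(-11 - (-4*(-5)))*D = (-11 - (-4*(-5)))*(1 - 20*sqrt(34)) = (-11 - 20)*(1 - 20*sqrt(34)) = -31*(1 - 20*sqrt(34)) = -31 + 620*sqrt(34)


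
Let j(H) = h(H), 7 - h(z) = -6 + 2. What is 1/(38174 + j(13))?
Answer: 1/38185 ≈ 2.6188e-5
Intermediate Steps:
h(z) = 11 (h(z) = 7 - (-6 + 2) = 7 - 1*(-4) = 7 + 4 = 11)
j(H) = 11
1/(38174 + j(13)) = 1/(38174 + 11) = 1/38185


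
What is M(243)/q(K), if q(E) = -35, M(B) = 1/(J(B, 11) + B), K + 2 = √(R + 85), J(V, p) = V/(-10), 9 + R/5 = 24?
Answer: -2/15309 ≈ -0.00013064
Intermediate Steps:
R = 75 (R = -45 + 5*24 = -45 + 120 = 75)
J(V, p) = -V/10 (J(V, p) = V*(-⅒) = -V/10)
K = -2 + 4*√10 (K = -2 + √(75 + 85) = -2 + √160 = -2 + 4*√10 ≈ 10.649)
M(B) = 10/(9*B) (M(B) = 1/(-B/10 + B) = 1/(9*B/10) = 10/(9*B))
M(243)/q(K) = ((10/9)/243)/(-35) = ((10/9)*(1/243))*(-1/35) = (10/2187)*(-1/35) = -2/15309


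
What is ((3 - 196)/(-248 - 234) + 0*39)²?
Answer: 37249/232324 ≈ 0.16033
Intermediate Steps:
((3 - 196)/(-248 - 234) + 0*39)² = (-193/(-482) + 0)² = (-193*(-1/482) + 0)² = (193/482 + 0)² = (193/482)² = 37249/232324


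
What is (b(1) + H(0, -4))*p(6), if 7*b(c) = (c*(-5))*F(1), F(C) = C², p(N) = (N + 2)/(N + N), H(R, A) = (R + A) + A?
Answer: -122/21 ≈ -5.8095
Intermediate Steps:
H(R, A) = R + 2*A (H(R, A) = (A + R) + A = R + 2*A)
p(N) = (2 + N)/(2*N) (p(N) = (2 + N)/((2*N)) = (2 + N)*(1/(2*N)) = (2 + N)/(2*N))
b(c) = -5*c/7 (b(c) = ((c*(-5))*1²)/7 = (-5*c*1)/7 = (-5*c)/7 = -5*c/7)
(b(1) + H(0, -4))*p(6) = (-5/7*1 + (0 + 2*(-4)))*((½)*(2 + 6)/6) = (-5/7 + (0 - 8))*((½)*(⅙)*8) = (-5/7 - 8)*(⅔) = -61/7*⅔ = -122/21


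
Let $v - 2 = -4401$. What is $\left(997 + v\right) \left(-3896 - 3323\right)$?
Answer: $24559038$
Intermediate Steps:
$v = -4399$ ($v = 2 - 4401 = -4399$)
$\left(997 + v\right) \left(-3896 - 3323\right) = \left(997 - 4399\right) \left(-3896 - 3323\right) = \left(-3402\right) \left(-7219\right) = 24559038$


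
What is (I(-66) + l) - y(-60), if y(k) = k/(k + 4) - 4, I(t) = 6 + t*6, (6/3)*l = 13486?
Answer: 88983/14 ≈ 6355.9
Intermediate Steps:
l = 6743 (l = (½)*13486 = 6743)
I(t) = 6 + 6*t
y(k) = -4 + k/(4 + k) (y(k) = k/(4 + k) - 4 = -4 + k/(4 + k))
(I(-66) + l) - y(-60) = ((6 + 6*(-66)) + 6743) - (-16 - 3*(-60))/(4 - 60) = ((6 - 396) + 6743) - (-16 + 180)/(-56) = (-390 + 6743) - (-1)*164/56 = 6353 - 1*(-41/14) = 6353 + 41/14 = 88983/14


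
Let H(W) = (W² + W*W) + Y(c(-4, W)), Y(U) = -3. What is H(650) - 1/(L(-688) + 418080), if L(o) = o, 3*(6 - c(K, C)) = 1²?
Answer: 352694987823/417392 ≈ 8.4500e+5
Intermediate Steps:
c(K, C) = 17/3 (c(K, C) = 6 - ⅓*1² = 6 - ⅓*1 = 6 - ⅓ = 17/3)
H(W) = -3 + 2*W² (H(W) = (W² + W*W) - 3 = (W² + W²) - 3 = 2*W² - 3 = -3 + 2*W²)
H(650) - 1/(L(-688) + 418080) = (-3 + 2*650²) - 1/(-688 + 418080) = (-3 + 2*422500) - 1/417392 = (-3 + 845000) - 1*1/417392 = 844997 - 1/417392 = 352694987823/417392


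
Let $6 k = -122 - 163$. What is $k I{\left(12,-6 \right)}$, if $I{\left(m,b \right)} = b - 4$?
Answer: $475$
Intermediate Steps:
$I{\left(m,b \right)} = -4 + b$
$k = - \frac{95}{2}$ ($k = \frac{-122 - 163}{6} = \frac{1}{6} \left(-285\right) = - \frac{95}{2} \approx -47.5$)
$k I{\left(12,-6 \right)} = - \frac{95 \left(-4 - 6\right)}{2} = \left(- \frac{95}{2}\right) \left(-10\right) = 475$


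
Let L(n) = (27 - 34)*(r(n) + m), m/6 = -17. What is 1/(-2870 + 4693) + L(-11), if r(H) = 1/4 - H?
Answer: 4632247/7292 ≈ 635.25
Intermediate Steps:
m = -102 (m = 6*(-17) = -102)
r(H) = ¼ - H
L(n) = 2849/4 + 7*n (L(n) = (27 - 34)*((¼ - n) - 102) = -7*(-407/4 - n) = 2849/4 + 7*n)
1/(-2870 + 4693) + L(-11) = 1/(-2870 + 4693) + (2849/4 + 7*(-11)) = 1/1823 + (2849/4 - 77) = 1/1823 + 2541/4 = 4632247/7292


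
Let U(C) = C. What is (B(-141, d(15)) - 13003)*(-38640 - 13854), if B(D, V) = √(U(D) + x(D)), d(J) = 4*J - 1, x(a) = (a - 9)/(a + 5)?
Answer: 682579482 - 78741*I*√17969/17 ≈ 6.8258e+8 - 6.2089e+5*I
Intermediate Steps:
x(a) = (-9 + a)/(5 + a)
d(J) = -1 + 4*J
B(D, V) = √(D + (-9 + D)/(5 + D))
(B(-141, d(15)) - 13003)*(-38640 - 13854) = (√((-9 - 141 - 141*(5 - 141))/(5 - 141)) - 13003)*(-38640 - 13854) = (√((-9 - 141 - 141*(-136))/(-136)) - 13003)*(-52494) = (√(-(-9 - 141 + 19176)/136) - 13003)*(-52494) = (√(-1/136*19026) - 13003)*(-52494) = (√(-9513/68) - 13003)*(-52494) = (3*I*√17969/34 - 13003)*(-52494) = (-13003 + 3*I*√17969/34)*(-52494) = 682579482 - 78741*I*√17969/17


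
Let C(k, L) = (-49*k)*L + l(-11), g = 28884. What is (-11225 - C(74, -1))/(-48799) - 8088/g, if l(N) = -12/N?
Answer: 31443025/1292051123 ≈ 0.024336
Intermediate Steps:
C(k, L) = 12/11 - 49*L*k (C(k, L) = (-49*k)*L - 12/(-11) = -49*L*k - 12*(-1/11) = -49*L*k + 12/11 = 12/11 - 49*L*k)
(-11225 - C(74, -1))/(-48799) - 8088/g = (-11225 - (12/11 - 49*(-1)*74))/(-48799) - 8088/28884 = (-11225 - (12/11 + 3626))*(-1/48799) - 8088*1/28884 = (-11225 - 1*39898/11)*(-1/48799) - 674/2407 = (-11225 - 39898/11)*(-1/48799) - 674/2407 = -163373/11*(-1/48799) - 674/2407 = 163373/536789 - 674/2407 = 31443025/1292051123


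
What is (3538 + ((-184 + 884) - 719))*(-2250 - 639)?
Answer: -10166391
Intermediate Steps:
(3538 + ((-184 + 884) - 719))*(-2250 - 639) = (3538 + (700 - 719))*(-2889) = (3538 - 19)*(-2889) = 3519*(-2889) = -10166391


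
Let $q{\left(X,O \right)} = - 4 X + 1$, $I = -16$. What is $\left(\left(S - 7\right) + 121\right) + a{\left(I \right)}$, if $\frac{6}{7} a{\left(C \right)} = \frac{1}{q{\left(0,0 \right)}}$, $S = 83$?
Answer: $\frac{1189}{6} \approx 198.17$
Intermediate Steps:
$q{\left(X,O \right)} = 1 - 4 X$
$a{\left(C \right)} = \frac{7}{6}$ ($a{\left(C \right)} = \frac{7}{6 \left(1 - 0\right)} = \frac{7}{6 \left(1 + 0\right)} = \frac{7}{6 \cdot 1} = \frac{7}{6} \cdot 1 = \frac{7}{6}$)
$\left(\left(S - 7\right) + 121\right) + a{\left(I \right)} = \left(\left(83 - 7\right) + 121\right) + \frac{7}{6} = \left(76 + 121\right) + \frac{7}{6} = 197 + \frac{7}{6} = \frac{1189}{6}$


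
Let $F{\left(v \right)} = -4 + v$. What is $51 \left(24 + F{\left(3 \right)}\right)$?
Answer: $1173$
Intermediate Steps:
$51 \left(24 + F{\left(3 \right)}\right) = 51 \left(24 + \left(-4 + 3\right)\right) = 51 \left(24 - 1\right) = 51 \cdot 23 = 1173$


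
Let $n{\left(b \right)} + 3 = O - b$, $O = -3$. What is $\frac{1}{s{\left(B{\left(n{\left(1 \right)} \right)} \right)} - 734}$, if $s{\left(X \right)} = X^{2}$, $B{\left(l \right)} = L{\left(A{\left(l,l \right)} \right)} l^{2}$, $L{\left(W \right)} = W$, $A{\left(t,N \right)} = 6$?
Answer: $\frac{1}{85702} \approx 1.1668 \cdot 10^{-5}$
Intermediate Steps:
$n{\left(b \right)} = -6 - b$ ($n{\left(b \right)} = -3 - \left(3 + b\right) = -6 - b$)
$B{\left(l \right)} = 6 l^{2}$
$\frac{1}{s{\left(B{\left(n{\left(1 \right)} \right)} \right)} - 734} = \frac{1}{\left(6 \left(-6 - 1\right)^{2}\right)^{2} - 734} = \frac{1}{\left(6 \left(-7\right)^{2}\right)^{2} - 734} = \frac{1}{\left(6 \cdot 49\right)^{2} - 734} = \frac{1}{294^{2} - 734} = \frac{1}{86436 - 734} = \frac{1}{85702}$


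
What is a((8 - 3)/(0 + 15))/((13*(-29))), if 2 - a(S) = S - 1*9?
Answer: -32/1131 ≈ -0.028294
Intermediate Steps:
a(S) = 11 - S (a(S) = 2 - (S - 1*9) = 2 - (S - 9) = 2 - (-9 + S) = 2 + (9 - S) = 11 - S)
a((8 - 3)/(0 + 15))/((13*(-29))) = (11 - (8 - 3)/(0 + 15))/((13*(-29))) = (11 - 5/15)/(-377) = (11 - 5/15)*(-1/377) = (11 - 1*⅓)*(-1/377) = (11 - ⅓)*(-1/377) = (32/3)*(-1/377) = -32/1131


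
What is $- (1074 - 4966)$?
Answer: $3892$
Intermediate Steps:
$- (1074 - 4966) = \left(-1\right) \left(-3892\right) = 3892$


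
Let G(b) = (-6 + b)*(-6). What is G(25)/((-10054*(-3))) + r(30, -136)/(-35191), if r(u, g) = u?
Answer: -819439/176905157 ≈ -0.0046321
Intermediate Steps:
G(b) = 36 - 6*b
G(25)/((-10054*(-3))) + r(30, -136)/(-35191) = (36 - 6*25)/((-10054*(-3))) + 30/(-35191) = (36 - 150)/((-914*(-33))) + 30*(-1/35191) = -114/30162 - 30/35191 = -114*1/30162 - 30/35191 = -19/5027 - 30/35191 = -819439/176905157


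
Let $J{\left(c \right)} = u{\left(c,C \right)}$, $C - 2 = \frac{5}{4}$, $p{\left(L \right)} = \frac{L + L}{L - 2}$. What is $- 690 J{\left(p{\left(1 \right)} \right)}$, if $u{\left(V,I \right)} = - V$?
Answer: $-1380$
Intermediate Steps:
$p{\left(L \right)} = \frac{2 L}{-2 + L}$
$C = \frac{13}{4}$ ($C = 2 + \frac{5}{4} = \frac{13}{4} \approx 3.25$)
$J{\left(c \right)} = - c$
$- 690 J{\left(p{\left(1 \right)} \right)} = - 690 \left(- \frac{2 \cdot 1}{-2 + 1}\right) = - 690 \left(- \frac{2 \cdot 1}{-1}\right) = - 690 \left(- 2 \cdot 1 \left(-1\right)\right) = - 690 \left(\left(-1\right) \left(-2\right)\right) = \left(-690\right) 2 = -1380$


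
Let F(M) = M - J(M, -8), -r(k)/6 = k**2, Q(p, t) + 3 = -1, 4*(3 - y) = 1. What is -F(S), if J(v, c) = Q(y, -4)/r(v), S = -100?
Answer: 1500001/15000 ≈ 100.00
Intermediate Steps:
y = 11/4 (y = 3 - 1/4*1 = 3 - 1/4 = 11/4 ≈ 2.7500)
Q(p, t) = -4 (Q(p, t) = -3 - 1 = -4)
r(k) = -6*k**2
J(v, c) = 2/(3*v**2) (J(v, c) = -4*(-1/(6*v**2)) = -(-2)/(3*v**2) = 2/(3*v**2))
F(M) = M - 2/(3*M**2)
-F(S) = -(-100 - 2/3/(-100)**2) = -(-100 - 2/3*1/10000) = -(-100 - 1/15000) = -1*(-1500001/15000) = 1500001/15000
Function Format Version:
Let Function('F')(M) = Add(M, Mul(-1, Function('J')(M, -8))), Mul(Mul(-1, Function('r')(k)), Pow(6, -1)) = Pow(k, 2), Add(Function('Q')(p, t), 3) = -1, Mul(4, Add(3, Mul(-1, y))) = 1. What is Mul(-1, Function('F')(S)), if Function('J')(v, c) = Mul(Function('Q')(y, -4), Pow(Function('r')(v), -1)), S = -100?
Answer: Rational(1500001, 15000) ≈ 100.00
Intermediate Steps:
y = Rational(11, 4) (y = Add(3, Mul(Rational(-1, 4), 1)) = Add(3, Rational(-1, 4)) = Rational(11, 4) ≈ 2.7500)
Function('Q')(p, t) = -4 (Function('Q')(p, t) = Add(-3, -1) = -4)
Function('r')(k) = Mul(-6, Pow(k, 2))
Function('J')(v, c) = Mul(Rational(2, 3), Pow(v, -2)) (Function('J')(v, c) = Mul(-4, Pow(Mul(-6, Pow(v, 2)), -1)) = Mul(-4, Mul(Rational(-1, 6), Pow(v, -2))) = Mul(Rational(2, 3), Pow(v, -2)))
Function('F')(M) = Add(M, Mul(Rational(-2, 3), Pow(M, -2))) (Function('F')(M) = Add(M, Mul(-1, Mul(Rational(2, 3), Pow(M, -2)))) = Add(M, Mul(Rational(-2, 3), Pow(M, -2))))
Mul(-1, Function('F')(S)) = Mul(-1, Add(-100, Mul(Rational(-2, 3), Pow(-100, -2)))) = Mul(-1, Add(-100, Mul(Rational(-2, 3), Rational(1, 10000)))) = Mul(-1, Add(-100, Rational(-1, 15000))) = Mul(-1, Rational(-1500001, 15000)) = Rational(1500001, 15000)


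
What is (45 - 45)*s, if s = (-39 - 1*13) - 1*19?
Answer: 0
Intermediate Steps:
s = -71 (s = (-39 - 13) - 19 = -52 - 19 = -71)
(45 - 45)*s = (45 - 45)*(-71) = 0*(-71) = 0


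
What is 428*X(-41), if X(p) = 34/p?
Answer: -14552/41 ≈ -354.93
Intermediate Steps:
428*X(-41) = 428*(34/(-41)) = 428*(34*(-1/41)) = 428*(-34/41) = -14552/41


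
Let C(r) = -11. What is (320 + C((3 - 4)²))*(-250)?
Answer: -77250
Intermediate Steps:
(320 + C((3 - 4)²))*(-250) = (320 - 11)*(-250) = 309*(-250) = -77250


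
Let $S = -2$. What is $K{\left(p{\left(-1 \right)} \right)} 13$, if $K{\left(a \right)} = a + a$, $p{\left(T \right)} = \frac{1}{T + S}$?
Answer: $- \frac{26}{3} \approx -8.6667$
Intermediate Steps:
$p{\left(T \right)} = \frac{1}{-2 + T}$ ($p{\left(T \right)} = \frac{1}{T - 2} = \frac{1}{-2 + T}$)
$K{\left(a \right)} = 2 a$
$K{\left(p{\left(-1 \right)} \right)} 13 = \frac{2}{-2 - 1} \cdot 13 = \frac{2}{-3} \cdot 13 = 2 \left(- \frac{1}{3}\right) 13 = \left(- \frac{2}{3}\right) 13 = - \frac{26}{3}$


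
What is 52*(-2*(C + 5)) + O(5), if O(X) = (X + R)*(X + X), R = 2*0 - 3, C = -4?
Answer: -84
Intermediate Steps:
R = -3 (R = 0 - 3 = -3)
O(X) = 2*X*(-3 + X) (O(X) = (X - 3)*(X + X) = (-3 + X)*(2*X) = 2*X*(-3 + X))
52*(-2*(C + 5)) + O(5) = 52*(-2*(-4 + 5)) + 2*5*(-3 + 5) = 52*(-2*1) + 2*5*2 = 52*(-2) + 20 = -104 + 20 = -84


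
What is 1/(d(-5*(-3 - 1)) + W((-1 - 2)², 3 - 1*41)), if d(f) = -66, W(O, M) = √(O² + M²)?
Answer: -66/2831 - 5*√61/2831 ≈ -0.037107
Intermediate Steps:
W(O, M) = √(M² + O²)
1/(d(-5*(-3 - 1)) + W((-1 - 2)², 3 - 1*41)) = 1/(-66 + √((3 - 1*41)² + ((-1 - 2)²)²)) = 1/(-66 + √((3 - 41)² + ((-3)²)²)) = 1/(-66 + √((-38)² + 9²)) = 1/(-66 + √(1444 + 81)) = 1/(-66 + √1525) = 1/(-66 + 5*√61)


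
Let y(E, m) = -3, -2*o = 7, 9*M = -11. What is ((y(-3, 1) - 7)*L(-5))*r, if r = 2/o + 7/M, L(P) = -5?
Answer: -24250/77 ≈ -314.94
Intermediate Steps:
M = -11/9 (M = (⅑)*(-11) = -11/9 ≈ -1.2222)
o = -7/2 (o = -½*7 = -7/2 ≈ -3.5000)
r = -485/77 (r = 2/(-7/2) + 7/(-11/9) = 2*(-2/7) + 7*(-9/11) = -4/7 - 63/11 = -485/77 ≈ -6.2987)
((y(-3, 1) - 7)*L(-5))*r = ((-3 - 7)*(-5))*(-485/77) = -10*(-5)*(-485/77) = 50*(-485/77) = -24250/77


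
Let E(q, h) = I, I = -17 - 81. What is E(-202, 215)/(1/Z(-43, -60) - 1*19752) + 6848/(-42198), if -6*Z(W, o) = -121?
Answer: -1322186687/8404385769 ≈ -0.15732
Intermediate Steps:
Z(W, o) = 121/6 (Z(W, o) = -⅙*(-121) = 121/6)
I = -98
E(q, h) = -98
E(-202, 215)/(1/Z(-43, -60) - 1*19752) + 6848/(-42198) = -98/(1/(121/6) - 1*19752) + 6848/(-42198) = -98/(6/121 - 19752) + 6848*(-1/42198) = -98/(-2389986/121) - 3424/21099 = -98*(-121/2389986) - 3424/21099 = 5929/1194993 - 3424/21099 = -1322186687/8404385769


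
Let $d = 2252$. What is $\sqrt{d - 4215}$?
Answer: $i \sqrt{1963} \approx 44.306 i$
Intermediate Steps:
$\sqrt{d - 4215} = \sqrt{2252 - 4215} = \sqrt{-1963} = i \sqrt{1963}$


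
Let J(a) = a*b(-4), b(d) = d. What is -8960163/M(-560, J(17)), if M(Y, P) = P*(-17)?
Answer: -8960163/1156 ≈ -7751.0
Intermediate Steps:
J(a) = -4*a (J(a) = a*(-4) = -4*a)
M(Y, P) = -17*P
-8960163/M(-560, J(17)) = -8960163/((-(-68)*17)) = -8960163/((-17*(-68))) = -8960163/1156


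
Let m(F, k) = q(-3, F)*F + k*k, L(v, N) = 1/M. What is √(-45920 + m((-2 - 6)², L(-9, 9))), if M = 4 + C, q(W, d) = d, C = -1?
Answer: I*√376415/3 ≈ 204.51*I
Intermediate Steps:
M = 3 (M = 4 - 1 = 3)
L(v, N) = ⅓ (L(v, N) = 1/3 = ⅓)
m(F, k) = F² + k² (m(F, k) = F*F + k*k = F² + k²)
√(-45920 + m((-2 - 6)², L(-9, 9))) = √(-45920 + (((-2 - 6)²)² + (⅓)²)) = √(-45920 + (((-8)²)² + ⅑)) = √(-45920 + (64² + ⅑)) = √(-45920 + (4096 + ⅑)) = √(-45920 + 36865/9) = √(-376415/9) = I*√376415/3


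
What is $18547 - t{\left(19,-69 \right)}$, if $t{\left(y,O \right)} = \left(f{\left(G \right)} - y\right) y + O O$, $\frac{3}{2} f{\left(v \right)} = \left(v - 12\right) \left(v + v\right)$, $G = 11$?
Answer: $\frac{43277}{3} \approx 14426.0$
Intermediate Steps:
$f{\left(v \right)} = \frac{4 v \left(-12 + v\right)}{3}$ ($f{\left(v \right)} = \frac{2 \left(v - 12\right) \left(v + v\right)}{3} = \frac{2 \left(-12 + v\right) 2 v}{3} = \frac{2 \cdot 2 v \left(-12 + v\right)}{3} = \frac{4 v \left(-12 + v\right)}{3}$)
$t{\left(y,O \right)} = O^{2} + y \left(- \frac{44}{3} - y\right)$ ($t{\left(y,O \right)} = \left(\frac{4}{3} \cdot 11 \left(-12 + 11\right) - y\right) y + O O = \left(\frac{4}{3} \cdot 11 \left(-1\right) - y\right) y + O^{2} = \left(- \frac{44}{3} - y\right) y + O^{2} = y \left(- \frac{44}{3} - y\right) + O^{2} = O^{2} + y \left(- \frac{44}{3} - y\right)$)
$18547 - t{\left(19,-69 \right)} = 18547 - \left(\left(-69\right)^{2} - 19^{2} - \frac{836}{3}\right) = 18547 - \left(4761 - 361 - \frac{836}{3}\right) = 18547 - \frac{12364}{3} = \frac{43277}{3}$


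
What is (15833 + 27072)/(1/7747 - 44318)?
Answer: -66477007/68666309 ≈ -0.96812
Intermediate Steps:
(15833 + 27072)/(1/7747 - 44318) = 42905/(1/7747 - 44318) = 42905/(-343331545/7747) = 42905*(-7747/343331545) = -66477007/68666309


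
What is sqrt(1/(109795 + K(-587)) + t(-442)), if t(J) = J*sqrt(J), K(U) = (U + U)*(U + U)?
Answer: sqrt(1488071 - 978745043060122*I*sqrt(442))/1488071 ≈ 68.163 - 68.163*I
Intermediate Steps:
K(U) = 4*U**2 (K(U) = (2*U)*(2*U) = 4*U**2)
t(J) = J**(3/2)
sqrt(1/(109795 + K(-587)) + t(-442)) = sqrt(1/(109795 + 4*(-587)**2) + (-442)**(3/2)) = sqrt(1/(109795 + 4*344569) - 442*I*sqrt(442)) = sqrt(1/(109795 + 1378276) - 442*I*sqrt(442)) = sqrt(1/1488071 - 442*I*sqrt(442))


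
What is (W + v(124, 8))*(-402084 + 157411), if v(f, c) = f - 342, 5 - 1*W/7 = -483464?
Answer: -827989335745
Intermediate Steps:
W = 3384283 (W = 35 - 7*(-483464) = 35 + 3384248 = 3384283)
v(f, c) = -342 + f
(W + v(124, 8))*(-402084 + 157411) = (3384283 + (-342 + 124))*(-402084 + 157411) = (3384283 - 218)*(-244673) = 3384065*(-244673) = -827989335745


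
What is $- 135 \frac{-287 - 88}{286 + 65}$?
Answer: $\frac{1875}{13} \approx 144.23$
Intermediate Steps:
$- 135 \frac{-287 - 88}{286 + 65} = - 135 \left(- \frac{375}{351}\right) = - 135 \left(\left(-375\right) \frac{1}{351}\right) = \left(-135\right) \left(- \frac{125}{117}\right) = \frac{1875}{13}$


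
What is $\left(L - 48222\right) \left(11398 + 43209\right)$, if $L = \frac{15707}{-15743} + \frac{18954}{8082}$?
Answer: $- \frac{2658993019022218}{1009801} \approx -2.6332 \cdot 10^{9}$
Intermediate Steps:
$L = \frac{9524936}{7068607}$ ($L = 15707 \left(- \frac{1}{15743}\right) + 18954 \cdot \frac{1}{8082} = - \frac{15707}{15743} + \frac{1053}{449} = \frac{9524936}{7068607} \approx 1.3475$)
$\left(L - 48222\right) \left(11398 + 43209\right) = \left(\frac{9524936}{7068607} - 48222\right) \left(11398 + 43209\right) = \left(- \frac{340852841818}{7068607}\right) 54607 = - \frac{2658993019022218}{1009801}$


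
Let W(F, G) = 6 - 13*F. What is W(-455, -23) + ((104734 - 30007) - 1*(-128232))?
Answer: 208880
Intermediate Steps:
W(-455, -23) + ((104734 - 30007) - 1*(-128232)) = (6 - 13*(-455)) + ((104734 - 30007) - 1*(-128232)) = (6 + 5915) + (74727 + 128232) = 5921 + 202959 = 208880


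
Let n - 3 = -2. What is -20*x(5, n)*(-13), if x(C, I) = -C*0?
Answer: 0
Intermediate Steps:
n = 1 (n = 3 - 2 = 1)
x(C, I) = 0
-20*x(5, n)*(-13) = -20*0*(-13) = 0*(-13) = 0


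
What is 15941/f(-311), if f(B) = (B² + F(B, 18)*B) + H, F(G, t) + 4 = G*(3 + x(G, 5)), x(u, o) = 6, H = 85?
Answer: 15941/968539 ≈ 0.016459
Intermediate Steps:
F(G, t) = -4 + 9*G (F(G, t) = -4 + G*(3 + 6) = -4 + G*9 = -4 + 9*G)
f(B) = 85 + B² + B*(-4 + 9*B) (f(B) = (B² + (-4 + 9*B)*B) + 85 = (B² + B*(-4 + 9*B)) + 85 = 85 + B² + B*(-4 + 9*B))
15941/f(-311) = 15941/(85 - 4*(-311) + 10*(-311)²) = 15941/(85 + 1244 + 10*96721) = 15941/(85 + 1244 + 967210) = 15941/968539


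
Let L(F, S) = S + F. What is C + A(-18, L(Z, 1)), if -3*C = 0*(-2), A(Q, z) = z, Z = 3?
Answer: 4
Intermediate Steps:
L(F, S) = F + S
C = 0 (C = -0*(-2) = -⅓*0 = 0)
C + A(-18, L(Z, 1)) = 0 + (3 + 1) = 0 + 4 = 4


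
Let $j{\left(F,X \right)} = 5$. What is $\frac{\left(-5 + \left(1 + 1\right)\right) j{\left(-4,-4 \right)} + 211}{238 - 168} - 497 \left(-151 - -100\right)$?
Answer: $\frac{126749}{5} \approx 25350.0$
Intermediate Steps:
$\frac{\left(-5 + \left(1 + 1\right)\right) j{\left(-4,-4 \right)} + 211}{238 - 168} - 497 \left(-151 - -100\right) = \frac{\left(-5 + \left(1 + 1\right)\right) 5 + 211}{238 - 168} - 497 \left(-151 - -100\right) = \frac{\left(-5 + 2\right) 5 + 211}{70} - 497 \left(-151 + 100\right) = \left(\left(-3\right) 5 + 211\right) \frac{1}{70} - -25347 = \left(-15 + 211\right) \frac{1}{70} + 25347 = 196 \cdot \frac{1}{70} + 25347 = \frac{14}{5} + 25347 = \frac{126749}{5}$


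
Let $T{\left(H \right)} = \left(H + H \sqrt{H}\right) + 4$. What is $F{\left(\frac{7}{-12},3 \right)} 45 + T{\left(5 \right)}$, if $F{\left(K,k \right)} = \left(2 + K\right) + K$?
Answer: $\frac{93}{2} + 5 \sqrt{5} \approx 57.68$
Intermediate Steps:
$T{\left(H \right)} = 4 + H + H^{\frac{3}{2}}$ ($T{\left(H \right)} = \left(H + H^{\frac{3}{2}}\right) + 4 = 4 + H + H^{\frac{3}{2}}$)
$F{\left(K,k \right)} = 2 + 2 K$
$F{\left(\frac{7}{-12},3 \right)} 45 + T{\left(5 \right)} = \left(2 + 2 \frac{7}{-12}\right) 45 + \left(4 + 5 + 5^{\frac{3}{2}}\right) = \left(2 + 2 \cdot 7 \left(- \frac{1}{12}\right)\right) 45 + \left(4 + 5 + 5 \sqrt{5}\right) = \left(2 + 2 \left(- \frac{7}{12}\right)\right) 45 + \left(9 + 5 \sqrt{5}\right) = \left(2 - \frac{7}{6}\right) 45 + \left(9 + 5 \sqrt{5}\right) = \frac{5}{6} \cdot 45 + \left(9 + 5 \sqrt{5}\right) = \frac{75}{2} + \left(9 + 5 \sqrt{5}\right) = \frac{93}{2} + 5 \sqrt{5}$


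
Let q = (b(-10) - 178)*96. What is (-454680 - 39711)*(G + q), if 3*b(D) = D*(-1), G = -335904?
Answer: 174357862752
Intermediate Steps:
b(D) = -D/3 (b(D) = (D*(-1))/3 = (-D)/3 = -D/3)
q = -16768 (q = (-1/3*(-10) - 178)*96 = (10/3 - 178)*96 = -524/3*96 = -16768)
(-454680 - 39711)*(G + q) = (-454680 - 39711)*(-335904 - 16768) = -494391*(-352672) = 174357862752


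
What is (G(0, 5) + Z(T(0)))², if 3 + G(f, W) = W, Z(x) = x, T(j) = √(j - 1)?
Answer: (2 + I)² ≈ 3.0 + 4.0*I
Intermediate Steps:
T(j) = √(-1 + j)
G(f, W) = -3 + W
(G(0, 5) + Z(T(0)))² = ((-3 + 5) + √(-1 + 0))² = (2 + √(-1))² = (2 + I)²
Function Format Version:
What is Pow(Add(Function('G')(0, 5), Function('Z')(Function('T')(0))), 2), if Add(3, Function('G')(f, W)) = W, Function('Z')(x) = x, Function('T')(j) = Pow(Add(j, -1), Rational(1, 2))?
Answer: Pow(Add(2, I), 2) ≈ Add(3.0000, Mul(4.0000, I))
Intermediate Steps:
Function('T')(j) = Pow(Add(-1, j), Rational(1, 2))
Function('G')(f, W) = Add(-3, W)
Pow(Add(Function('G')(0, 5), Function('Z')(Function('T')(0))), 2) = Pow(Add(Add(-3, 5), Pow(Add(-1, 0), Rational(1, 2))), 2) = Pow(Add(2, Pow(-1, Rational(1, 2))), 2) = Pow(Add(2, I), 2)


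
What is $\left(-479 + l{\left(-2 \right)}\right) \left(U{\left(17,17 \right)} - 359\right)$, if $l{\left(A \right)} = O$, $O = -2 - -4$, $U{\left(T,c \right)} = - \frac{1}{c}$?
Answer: $\frac{2911608}{17} \approx 1.7127 \cdot 10^{5}$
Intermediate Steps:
$O = 2$ ($O = -2 + 4 = 2$)
$l{\left(A \right)} = 2$
$\left(-479 + l{\left(-2 \right)}\right) \left(U{\left(17,17 \right)} - 359\right) = \left(-479 + 2\right) \left(- \frac{1}{17} - 359\right) = - 477 \left(\left(-1\right) \frac{1}{17} - 359\right) = - 477 \left(- \frac{1}{17} - 359\right) = \left(-477\right) \left(- \frac{6104}{17}\right) = \frac{2911608}{17}$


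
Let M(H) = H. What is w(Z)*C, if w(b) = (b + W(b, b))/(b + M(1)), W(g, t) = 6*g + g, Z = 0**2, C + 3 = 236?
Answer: 0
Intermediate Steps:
C = 233 (C = -3 + 236 = 233)
Z = 0
W(g, t) = 7*g
w(b) = 8*b/(1 + b) (w(b) = (b + 7*b)/(b + 1) = (8*b)/(1 + b) = 8*b/(1 + b))
w(Z)*C = (8*0/(1 + 0))*233 = (8*0/1)*233 = (8*0*1)*233 = 0*233 = 0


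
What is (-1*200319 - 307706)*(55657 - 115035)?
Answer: 30165508450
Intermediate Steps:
(-1*200319 - 307706)*(55657 - 115035) = (-200319 - 307706)*(-59378) = -508025*(-59378) = 30165508450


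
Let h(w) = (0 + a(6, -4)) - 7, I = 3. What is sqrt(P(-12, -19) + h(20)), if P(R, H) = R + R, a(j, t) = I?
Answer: 2*I*sqrt(7) ≈ 5.2915*I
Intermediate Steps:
a(j, t) = 3
h(w) = -4 (h(w) = (0 + 3) - 7 = 3 - 7 = -4)
P(R, H) = 2*R
sqrt(P(-12, -19) + h(20)) = sqrt(2*(-12) - 4) = sqrt(-24 - 4) = sqrt(-28) = 2*I*sqrt(7)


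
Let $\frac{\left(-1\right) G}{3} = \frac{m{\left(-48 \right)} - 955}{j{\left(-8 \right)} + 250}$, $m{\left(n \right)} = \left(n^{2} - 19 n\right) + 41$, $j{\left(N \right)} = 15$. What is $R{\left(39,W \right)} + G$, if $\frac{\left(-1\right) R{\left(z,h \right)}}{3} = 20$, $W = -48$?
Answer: $- \frac{22806}{265} \approx -86.06$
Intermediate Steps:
$m{\left(n \right)} = 41 + n^{2} - 19 n$
$R{\left(z,h \right)} = -60$ ($R{\left(z,h \right)} = \left(-3\right) 20 = -60$)
$G = - \frac{6906}{265}$ ($G = - 3 \frac{\left(41 + \left(-48\right)^{2} - -912\right) - 955}{15 + 250} = - 3 \frac{\left(41 + 2304 + 912\right) - 955}{265} = - 3 \left(3257 - 955\right) \frac{1}{265} = - 3 \cdot 2302 \cdot \frac{1}{265} = \left(-3\right) \frac{2302}{265} = - \frac{6906}{265} \approx -26.06$)
$R{\left(39,W \right)} + G = -60 - \frac{6906}{265} = - \frac{22806}{265}$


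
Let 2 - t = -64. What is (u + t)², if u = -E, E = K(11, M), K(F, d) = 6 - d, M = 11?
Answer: 5041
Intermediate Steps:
t = 66 (t = 2 - 1*(-64) = 2 + 64 = 66)
E = -5 (E = 6 - 1*11 = 6 - 11 = -5)
u = 5 (u = -1*(-5) = 5)
(u + t)² = (5 + 66)² = 71² = 5041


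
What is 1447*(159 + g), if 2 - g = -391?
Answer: 798744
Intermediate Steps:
g = 393 (g = 2 - 1*(-391) = 2 + 391 = 393)
1447*(159 + g) = 1447*(159 + 393) = 1447*552 = 798744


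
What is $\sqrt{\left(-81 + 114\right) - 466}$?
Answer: $i \sqrt{433} \approx 20.809 i$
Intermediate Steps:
$\sqrt{\left(-81 + 114\right) - 466} = \sqrt{33 - 466} = \sqrt{-433} = i \sqrt{433}$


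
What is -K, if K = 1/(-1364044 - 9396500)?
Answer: 1/10760544 ≈ 9.2932e-8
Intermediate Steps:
K = -1/10760544 (K = 1/(-10760544) = -1/10760544 ≈ -9.2932e-8)
-K = -1*(-1/10760544) = 1/10760544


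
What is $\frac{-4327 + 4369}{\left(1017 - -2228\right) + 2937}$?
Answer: $\frac{21}{3091} \approx 0.0067939$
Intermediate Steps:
$\frac{-4327 + 4369}{\left(1017 - -2228\right) + 2937} = \frac{42}{\left(1017 + 2228\right) + 2937} = \frac{42}{3245 + 2937} = \frac{42}{6182} = 42 \cdot \frac{1}{6182} = \frac{21}{3091}$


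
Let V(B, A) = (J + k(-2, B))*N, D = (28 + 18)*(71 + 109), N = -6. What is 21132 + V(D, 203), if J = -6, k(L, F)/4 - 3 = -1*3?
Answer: 21168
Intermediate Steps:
k(L, F) = 0 (k(L, F) = 12 + 4*(-1*3) = 12 + 4*(-3) = 12 - 12 = 0)
D = 8280 (D = 46*180 = 8280)
V(B, A) = 36 (V(B, A) = (-6 + 0)*(-6) = -6*(-6) = 36)
21132 + V(D, 203) = 21132 + 36 = 21168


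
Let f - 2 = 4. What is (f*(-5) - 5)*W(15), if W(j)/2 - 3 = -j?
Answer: 840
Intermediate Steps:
f = 6 (f = 2 + 4 = 6)
W(j) = 6 - 2*j (W(j) = 6 + 2*(-j) = 6 - 2*j)
(f*(-5) - 5)*W(15) = (6*(-5) - 5)*(6 - 2*15) = (-30 - 5)*(6 - 30) = -35*(-24) = 840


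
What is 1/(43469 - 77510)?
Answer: -1/34041 ≈ -2.9376e-5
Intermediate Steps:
1/(43469 - 77510) = 1/(-34041) = -1/34041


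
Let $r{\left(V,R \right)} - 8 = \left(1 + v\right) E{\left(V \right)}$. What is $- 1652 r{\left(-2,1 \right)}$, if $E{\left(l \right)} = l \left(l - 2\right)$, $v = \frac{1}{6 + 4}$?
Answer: $- \frac{138768}{5} \approx -27754.0$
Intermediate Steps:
$v = \frac{1}{10} \approx 0.1$
$E{\left(l \right)} = l \left(-2 + l\right)$
$r{\left(V,R \right)} = 8 + \frac{11 V \left(-2 + V\right)}{10}$ ($r{\left(V,R \right)} = 8 + \left(1 + \frac{1}{10}\right) V \left(-2 + V\right) = 8 + \frac{11 V \left(-2 + V\right)}{10}$)
$- 1652 r{\left(-2,1 \right)} = - 1652 \left(8 + \frac{11}{10} \left(-2\right) \left(-2 - 2\right)\right) = - 1652 \left(8 + \frac{11}{10} \left(-2\right) \left(-4\right)\right) = - 1652 \left(8 + \frac{44}{5}\right) = \left(-1652\right) \frac{84}{5} = - \frac{138768}{5}$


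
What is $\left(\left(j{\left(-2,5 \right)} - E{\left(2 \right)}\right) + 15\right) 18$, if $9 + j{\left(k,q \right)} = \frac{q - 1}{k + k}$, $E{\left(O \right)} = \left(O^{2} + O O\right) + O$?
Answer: $-90$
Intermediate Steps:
$E{\left(O \right)} = O + 2 O^{2}$ ($E{\left(O \right)} = \left(O^{2} + O^{2}\right) + O = 2 O^{2} + O = O + 2 O^{2}$)
$j{\left(k,q \right)} = -9 + \frac{-1 + q}{2 k}$ ($j{\left(k,q \right)} = -9 + \frac{q - 1}{k + k} = -9 + \frac{-1 + q}{2 k}$)
$\left(\left(j{\left(-2,5 \right)} - E{\left(2 \right)}\right) + 15\right) 18 = \left(\left(\frac{-1 + 5 - -36}{2 \left(-2\right)} - 2 \left(1 + 2 \cdot 2\right)\right) + 15\right) 18 = \left(\left(\frac{1}{2} \left(- \frac{1}{2}\right) \left(-1 + 5 + 36\right) - 2 \left(1 + 4\right)\right) + 15\right) 18 = \left(\left(\frac{1}{2} \left(- \frac{1}{2}\right) 40 - 2 \cdot 5\right) + 15\right) 18 = \left(\left(-10 - 10\right) + 15\right) 18 = \left(-20 + 15\right) 18 = \left(-5\right) 18 = -90$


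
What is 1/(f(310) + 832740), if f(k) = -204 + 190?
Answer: 1/832726 ≈ 1.2009e-6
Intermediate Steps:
f(k) = -14
1/(f(310) + 832740) = 1/(-14 + 832740) = 1/832726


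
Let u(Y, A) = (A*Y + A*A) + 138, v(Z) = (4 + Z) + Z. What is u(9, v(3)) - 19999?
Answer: -19671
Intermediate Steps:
v(Z) = 4 + 2*Z
u(Y, A) = 138 + A² + A*Y (u(Y, A) = (A*Y + A²) + 138 = (A² + A*Y) + 138 = 138 + A² + A*Y)
u(9, v(3)) - 19999 = (138 + (4 + 2*3)² + (4 + 2*3)*9) - 19999 = (138 + (4 + 6)² + (4 + 6)*9) - 19999 = (138 + 10² + 10*9) - 19999 = (138 + 100 + 90) - 19999 = 328 - 19999 = -19671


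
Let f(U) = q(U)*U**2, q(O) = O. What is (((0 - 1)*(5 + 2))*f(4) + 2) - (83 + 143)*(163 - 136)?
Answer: -6548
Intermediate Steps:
f(U) = U**3 (f(U) = U*U**2 = U**3)
(((0 - 1)*(5 + 2))*f(4) + 2) - (83 + 143)*(163 - 136) = (((0 - 1)*(5 + 2))*4**3 + 2) - (83 + 143)*(163 - 136) = (-1*7*64 + 2) - 226*27 = (-7*64 + 2) - 1*6102 = (-448 + 2) - 6102 = -446 - 6102 = -6548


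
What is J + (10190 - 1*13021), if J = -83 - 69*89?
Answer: -9055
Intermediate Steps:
J = -6224 (J = -83 - 6141 = -6224)
J + (10190 - 1*13021) = -6224 + (10190 - 1*13021) = -6224 + (10190 - 13021) = -6224 - 2831 = -9055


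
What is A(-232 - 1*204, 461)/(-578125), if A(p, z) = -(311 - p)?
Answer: 747/578125 ≈ 0.0012921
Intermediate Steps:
A(p, z) = -311 + p
A(-232 - 1*204, 461)/(-578125) = (-311 + (-232 - 1*204))/(-578125) = (-311 + (-232 - 204))*(-1/578125) = (-311 - 436)*(-1/578125) = -747*(-1/578125) = 747/578125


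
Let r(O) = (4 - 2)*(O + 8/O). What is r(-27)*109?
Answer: -160666/27 ≈ -5950.6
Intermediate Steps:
r(O) = 2*O + 16/O (r(O) = 2*(O + 8/O) = 2*O + 16/O)
r(-27)*109 = (2*(-27) + 16/(-27))*109 = (-54 + 16*(-1/27))*109 = (-54 - 16/27)*109 = -1474/27*109 = -160666/27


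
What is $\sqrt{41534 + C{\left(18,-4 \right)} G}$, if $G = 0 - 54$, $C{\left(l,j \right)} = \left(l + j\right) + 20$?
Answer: $\sqrt{39698} \approx 199.24$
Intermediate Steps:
$C{\left(l,j \right)} = 20 + j + l$ ($C{\left(l,j \right)} = \left(j + l\right) + 20 = 20 + j + l$)
$G = -54$ ($G = 0 - 54 = -54$)
$\sqrt{41534 + C{\left(18,-4 \right)} G} = \sqrt{41534 + \left(20 - 4 + 18\right) \left(-54\right)} = \sqrt{41534 + 34 \left(-54\right)} = \sqrt{41534 - 1836} = \sqrt{39698}$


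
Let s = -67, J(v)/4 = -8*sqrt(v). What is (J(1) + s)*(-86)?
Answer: 8514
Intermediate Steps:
J(v) = -32*sqrt(v) (J(v) = 4*(-8*sqrt(v)) = -32*sqrt(v))
(J(1) + s)*(-86) = (-32*sqrt(1) - 67)*(-86) = (-32*1 - 67)*(-86) = (-32 - 67)*(-86) = -99*(-86) = 8514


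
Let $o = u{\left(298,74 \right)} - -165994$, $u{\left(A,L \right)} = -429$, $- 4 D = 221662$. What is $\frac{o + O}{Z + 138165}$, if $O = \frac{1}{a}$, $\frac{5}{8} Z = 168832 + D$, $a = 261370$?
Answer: $\frac{43273724051}{83542059018} \approx 0.51799$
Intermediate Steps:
$D = - \frac{110831}{2}$ ($D = \left(- \frac{1}{4}\right) 221662 = - \frac{110831}{2} \approx -55416.0$)
$Z = \frac{907332}{5}$ ($Z = \frac{8 \left(168832 - \frac{110831}{2}\right)}{5} = \frac{8}{5} \cdot \frac{226833}{2} = \frac{907332}{5} \approx 1.8147 \cdot 10^{5}$)
$o = 165565$ ($o = -429 - -165994 = -429 + 165994 = 165565$)
$O = \frac{1}{261370} \approx 3.826 \cdot 10^{-6}$
$\frac{o + O}{Z + 138165} = \frac{165565 + \frac{1}{261370}}{\frac{907332}{5} + 138165} = \frac{43273724051}{261370 \cdot \frac{1598157}{5}} = \frac{43273724051}{261370} \cdot \frac{5}{1598157} = \frac{43273724051}{83542059018}$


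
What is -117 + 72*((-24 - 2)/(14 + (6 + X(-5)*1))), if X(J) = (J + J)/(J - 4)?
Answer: -19539/95 ≈ -205.67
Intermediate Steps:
X(J) = 2*J/(-4 + J) (X(J) = (2*J)/(-4 + J) = 2*J/(-4 + J))
-117 + 72*((-24 - 2)/(14 + (6 + X(-5)*1))) = -117 + 72*((-24 - 2)/(14 + (6 + (2*(-5)/(-4 - 5))*1))) = -117 + 72*(-26/(14 + (6 + (2*(-5)/(-9))*1))) = -117 + 72*(-26/(14 + (6 + (2*(-5)*(-1/9))*1))) = -117 + 72*(-26/(14 + (6 + (10/9)*1))) = -117 + 72*(-26/(14 + (6 + 10/9))) = -117 + 72*(-26/(14 + 64/9)) = -117 + 72*(-26/190/9) = -117 + 72*(-26*9/190) = -117 + 72*(-117/95) = -117 - 8424/95 = -19539/95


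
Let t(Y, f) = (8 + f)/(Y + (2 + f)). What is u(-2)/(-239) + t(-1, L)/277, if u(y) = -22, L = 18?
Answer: 122000/1257857 ≈ 0.096990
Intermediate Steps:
t(Y, f) = (8 + f)/(2 + Y + f)
u(-2)/(-239) + t(-1, L)/277 = -22/(-239) + ((8 + 18)/(2 - 1 + 18))/277 = -22*(-1/239) + (26/19)*(1/277) = 22/239 + ((1/19)*26)*(1/277) = 22/239 + (26/19)*(1/277) = 22/239 + 26/5263 = 122000/1257857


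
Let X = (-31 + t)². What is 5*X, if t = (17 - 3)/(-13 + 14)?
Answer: 1445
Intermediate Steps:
t = 14 (t = 14/1 = 14*1 = 14)
X = 289 (X = (-31 + 14)² = (-17)² = 289)
5*X = 5*289 = 1445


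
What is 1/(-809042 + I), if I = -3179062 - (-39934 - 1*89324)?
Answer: -1/3858846 ≈ -2.5915e-7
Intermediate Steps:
I = -3049804 (I = -3179062 - (-39934 - 89324) = -3179062 - 1*(-129258) = -3179062 + 129258 = -3049804)
1/(-809042 + I) = 1/(-809042 - 3049804) = 1/(-3858846) = -1/3858846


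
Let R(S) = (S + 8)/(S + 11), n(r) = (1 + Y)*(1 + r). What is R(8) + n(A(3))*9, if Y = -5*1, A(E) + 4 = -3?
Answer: 4120/19 ≈ 216.84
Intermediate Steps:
A(E) = -7 (A(E) = -4 - 3 = -7)
Y = -5
n(r) = -4 - 4*r (n(r) = (1 - 5)*(1 + r) = -4*(1 + r) = -4 - 4*r)
R(S) = (8 + S)/(11 + S)
R(8) + n(A(3))*9 = (8 + 8)/(11 + 8) + (-4 - 4*(-7))*9 = 16/19 + (-4 + 28)*9 = (1/19)*16 + 24*9 = 16/19 + 216 = 4120/19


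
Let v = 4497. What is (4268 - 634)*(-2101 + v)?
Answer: 8707064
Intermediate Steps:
(4268 - 634)*(-2101 + v) = (4268 - 634)*(-2101 + 4497) = 3634*2396 = 8707064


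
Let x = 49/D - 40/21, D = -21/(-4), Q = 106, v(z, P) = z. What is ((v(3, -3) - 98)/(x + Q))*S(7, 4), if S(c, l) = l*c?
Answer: -9310/397 ≈ -23.451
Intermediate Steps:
S(c, l) = c*l
D = 21/4 (D = -21*(-¼) = 21/4 ≈ 5.2500)
x = 52/7 (x = 49/(21/4) - 40/21 = 49*(4/21) - 40*1/21 = 28/3 - 40/21 = 52/7 ≈ 7.4286)
((v(3, -3) - 98)/(x + Q))*S(7, 4) = ((3 - 98)/(52/7 + 106))*(7*4) = -95/794/7*28 = -95*7/794*28 = -665/794*28 = -9310/397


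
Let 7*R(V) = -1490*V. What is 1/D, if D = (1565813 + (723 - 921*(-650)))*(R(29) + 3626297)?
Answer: 7/54867694786634 ≈ 1.2758e-13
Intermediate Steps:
R(V) = -1490*V/7 (R(V) = (-1490*V)/7 = -1490*V/7)
D = 54867694786634/7 (D = (1565813 + (723 - 921*(-650)))*(-1490/7*29 + 3626297) = (1565813 + (723 + 598650))*(-43210/7 + 3626297) = (1565813 + 599373)*(25340869/7) = 2165186*(25340869/7) = 54867694786634/7 ≈ 7.8382e+12)
1/D = 1/(54867694786634/7) = 7/54867694786634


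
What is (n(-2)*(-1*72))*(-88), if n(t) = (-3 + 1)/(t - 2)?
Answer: 3168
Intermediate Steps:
n(t) = -2/(-2 + t)
(n(-2)*(-1*72))*(-88) = ((-2/(-2 - 2))*(-1*72))*(-88) = (-2/(-4)*(-72))*(-88) = (-2*(-1/4)*(-72))*(-88) = ((1/2)*(-72))*(-88) = -36*(-88) = 3168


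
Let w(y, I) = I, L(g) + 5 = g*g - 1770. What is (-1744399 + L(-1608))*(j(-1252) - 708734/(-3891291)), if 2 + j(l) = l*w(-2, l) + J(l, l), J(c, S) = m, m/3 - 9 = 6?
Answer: 1706902064753955130/1297097 ≈ 1.3159e+12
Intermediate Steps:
m = 45 (m = 27 + 3*6 = 27 + 18 = 45)
L(g) = -1775 + g**2 (L(g) = -5 + (g*g - 1770) = -5 + (g**2 - 1770) = -5 + (-1770 + g**2) = -1775 + g**2)
J(c, S) = 45
j(l) = 43 + l**2 (j(l) = -2 + (l*l + 45) = -2 + (l**2 + 45) = -2 + (45 + l**2) = 43 + l**2)
(-1744399 + L(-1608))*(j(-1252) - 708734/(-3891291)) = (-1744399 + (-1775 + (-1608)**2))*((43 + (-1252)**2) - 708734/(-3891291)) = (-1744399 + (-1775 + 2585664))*((43 + 1567504) - 708734*(-1/3891291)) = (-1744399 + 2583889)*(1567547 + 708734/3891291) = 839490*(6099782241911/3891291) = 1706902064753955130/1297097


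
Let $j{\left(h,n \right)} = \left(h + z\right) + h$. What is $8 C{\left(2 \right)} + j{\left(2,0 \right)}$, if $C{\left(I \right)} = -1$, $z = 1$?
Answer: $-3$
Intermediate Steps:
$j{\left(h,n \right)} = 1 + 2 h$ ($j{\left(h,n \right)} = \left(h + 1\right) + h = \left(1 + h\right) + h = 1 + 2 h$)
$8 C{\left(2 \right)} + j{\left(2,0 \right)} = 8 \left(-1\right) + \left(1 + 2 \cdot 2\right) = -8 + \left(1 + 4\right) = -8 + 5 = -3$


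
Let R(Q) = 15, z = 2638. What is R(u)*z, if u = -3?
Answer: 39570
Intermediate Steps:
R(u)*z = 15*2638 = 39570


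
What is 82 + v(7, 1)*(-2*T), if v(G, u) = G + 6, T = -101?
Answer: 2708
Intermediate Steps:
v(G, u) = 6 + G
82 + v(7, 1)*(-2*T) = 82 + (6 + 7)*(-2*(-101)) = 82 + 13*202 = 82 + 2626 = 2708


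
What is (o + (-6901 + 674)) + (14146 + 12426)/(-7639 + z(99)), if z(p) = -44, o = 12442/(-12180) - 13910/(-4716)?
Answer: -1468357042403/235746945 ≈ -6228.5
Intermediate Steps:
o = 2307236/1196685 (o = 12442*(-1/12180) - 13910*(-1/4716) = -6221/6090 + 6955/2358 = 2307236/1196685 ≈ 1.9280)
(o + (-6901 + 674)) + (14146 + 12426)/(-7639 + z(99)) = (2307236/1196685 + (-6901 + 674)) + (14146 + 12426)/(-7639 - 44) = (2307236/1196685 - 6227) + 26572/(-7683) = -7449450259/1196685 + 26572*(-1/7683) = -7449450259/1196685 - 2044/591 = -1468357042403/235746945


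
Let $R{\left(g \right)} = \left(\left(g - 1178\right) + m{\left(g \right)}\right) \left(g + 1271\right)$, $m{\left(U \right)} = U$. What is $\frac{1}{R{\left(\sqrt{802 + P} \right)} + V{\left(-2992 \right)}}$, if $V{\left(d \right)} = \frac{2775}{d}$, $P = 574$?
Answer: $- \frac{13378742621904}{19971438290197971025} - \frac{48842461184 \sqrt{86}}{19971438290197971025} \approx -6.9257 \cdot 10^{-7}$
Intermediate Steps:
$R{\left(g \right)} = \left(-1178 + 2 g\right) \left(1271 + g\right)$ ($R{\left(g \right)} = \left(\left(g - 1178\right) + g\right) \left(g + 1271\right) = \left(\left(-1178 + g\right) + g\right) \left(1271 + g\right) = \left(-1178 + 2 g\right) \left(1271 + g\right)$)
$\frac{1}{R{\left(\sqrt{802 + P} \right)} + V{\left(-2992 \right)}} = \frac{1}{\left(-1497238 + 2 \left(\sqrt{802 + 574}\right)^{2} + 1364 \sqrt{802 + 574}\right) + \frac{2775}{-2992}} = \frac{1}{\left(-1497238 + 2 \left(\sqrt{1376}\right)^{2} + 1364 \sqrt{1376}\right) + 2775 \left(- \frac{1}{2992}\right)} = \frac{1}{\left(-1497238 + 2 \left(4 \sqrt{86}\right)^{2} + 1364 \cdot 4 \sqrt{86}\right) - \frac{2775}{2992}} = \frac{1}{\left(-1497238 + 2 \cdot 1376 + 5456 \sqrt{86}\right) - \frac{2775}{2992}} = \frac{1}{\left(-1497238 + 2752 + 5456 \sqrt{86}\right) - \frac{2775}{2992}} = \frac{1}{\left(-1494486 + 5456 \sqrt{86}\right) - \frac{2775}{2992}} = \frac{1}{- \frac{4471504887}{2992} + 5456 \sqrt{86}}$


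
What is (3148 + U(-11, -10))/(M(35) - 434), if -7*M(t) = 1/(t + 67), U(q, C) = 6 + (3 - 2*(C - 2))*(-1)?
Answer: -2232678/309877 ≈ -7.2050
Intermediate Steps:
U(q, C) = -1 + 2*C (U(q, C) = 6 + (3 - 2*(-2 + C))*(-1) = 6 + (3 + (4 - 2*C))*(-1) = 6 + (7 - 2*C)*(-1) = 6 + (-7 + 2*C) = -1 + 2*C)
M(t) = -1/(7*(67 + t)) (M(t) = -1/(7*(t + 67)) = -1/(7*(67 + t)))
(3148 + U(-11, -10))/(M(35) - 434) = (3148 + (-1 + 2*(-10)))/(-1/(469 + 7*35) - 434) = (3148 + (-1 - 20))/(-1/(469 + 245) - 434) = (3148 - 21)/(-1/714 - 434) = 3127/(-1*1/714 - 434) = 3127/(-1/714 - 434) = 3127/(-309877/714) = 3127*(-714/309877) = -2232678/309877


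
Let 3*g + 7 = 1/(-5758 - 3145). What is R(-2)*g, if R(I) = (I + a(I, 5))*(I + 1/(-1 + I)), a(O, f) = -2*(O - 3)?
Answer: 1163344/26709 ≈ 43.556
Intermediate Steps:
a(O, f) = 6 - 2*O (a(O, f) = -2*(-3 + O) = 6 - 2*O)
g = -20774/8903 (g = -7/3 + 1/(3*(-5758 - 3145)) = -7/3 + (1/3)/(-8903) = -7/3 + (1/3)*(-1/8903) = -7/3 - 1/26709 = -20774/8903 ≈ -2.3334)
R(I) = (6 - I)*(I + 1/(-1 + I)) (R(I) = (I + (6 - 2*I))*(I + 1/(-1 + I)) = (6 - I)*(I + 1/(-1 + I)))
R(-2)*g = ((6 - 1*(-2)**3 - 7*(-2) + 7*(-2)**2)/(-1 - 2))*(-20774/8903) = ((6 - 1*(-8) + 14 + 7*4)/(-3))*(-20774/8903) = -(6 + 8 + 14 + 28)/3*(-20774/8903) = -1/3*56*(-20774/8903) = -56/3*(-20774/8903) = 1163344/26709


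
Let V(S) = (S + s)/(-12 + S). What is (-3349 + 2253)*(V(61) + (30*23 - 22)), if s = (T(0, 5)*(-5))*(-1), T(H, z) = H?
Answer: -35941128/49 ≈ -7.3349e+5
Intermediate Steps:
s = 0 (s = (0*(-5))*(-1) = 0*(-1) = 0)
V(S) = S/(-12 + S) (V(S) = (S + 0)/(-12 + S) = S/(-12 + S))
(-3349 + 2253)*(V(61) + (30*23 - 22)) = (-3349 + 2253)*(61/(-12 + 61) + (30*23 - 22)) = -1096*(61/49 + (690 - 22)) = -1096*(61*(1/49) + 668) = -1096*(61/49 + 668) = -1096*32793/49 = -35941128/49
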